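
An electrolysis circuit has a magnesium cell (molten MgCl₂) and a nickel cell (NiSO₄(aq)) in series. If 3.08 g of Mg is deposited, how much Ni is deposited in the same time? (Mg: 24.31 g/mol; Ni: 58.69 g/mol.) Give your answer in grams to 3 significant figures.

7.44 g

n(Mg) = 3.08 / 24.31 = 0.1267 mol
Mg²⁺ + 2e⁻ → Mg, so n(e⁻) = 2 × 0.1267 = 0.2534 mol
Since the cells are in series, n(e⁻) in the Ni cell is also 0.2534 mol.
Ni²⁺ + 2e⁻ → Ni, so n(Ni) = 0.2534 / 2 = 0.1267 mol
m(Ni) = 0.1267 × 58.69 = 7.44 g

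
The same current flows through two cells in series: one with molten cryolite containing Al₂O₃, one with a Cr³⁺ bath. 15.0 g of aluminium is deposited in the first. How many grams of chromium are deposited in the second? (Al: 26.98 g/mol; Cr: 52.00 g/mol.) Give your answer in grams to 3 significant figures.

28.9 g

n(Al) = 15.0 / 26.98 = 0.5560 mol
Al³⁺ + 3e⁻ → Al, so n(e⁻) = 3 × 0.5560 = 1.668 mol
The cells are in series, so the same charge (and hence the same n(e⁻) = 1.668 mol) passes through both.
Cr³⁺ + 3e⁻ → Cr, so n(Cr) = 1.668 / 3 = 0.5560 mol
m(Cr) = 0.5560 × 52.00 = 28.9 g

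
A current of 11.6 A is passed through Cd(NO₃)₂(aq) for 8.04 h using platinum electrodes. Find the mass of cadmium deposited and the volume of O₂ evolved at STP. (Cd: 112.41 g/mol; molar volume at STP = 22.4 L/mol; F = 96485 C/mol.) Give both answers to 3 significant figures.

Q = 11.6 × 28944 = 3.358×10^5 C; n(e⁻) = 3.358×10^5 / 96485 = 3.480 mol
Cathode: Cd²⁺ + 2e⁻ → Cd → n(Cd) = 3.480/2 = 1.740 mol → 196 g
Anode: 2H₂O → O₂ + 4H⁺ + 4e⁻ → n(O₂) = 3.480/4 = 0.8700 mol → 19.5 L

196 g Cd; 19.5 L O₂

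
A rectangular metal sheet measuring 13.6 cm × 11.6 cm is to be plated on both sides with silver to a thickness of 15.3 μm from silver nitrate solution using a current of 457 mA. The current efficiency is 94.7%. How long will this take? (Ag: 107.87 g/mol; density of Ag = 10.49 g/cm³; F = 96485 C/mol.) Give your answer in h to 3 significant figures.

Plated area = 2 × 13.6 × 11.6 = 315.5 cm²
Volume = 315.5 × 15.3×10⁻⁴ cm = 0.4827 cm³
m(Ag) = 0.4827 × 10.49 = 5.064 g
n(Ag) = 5.064 / 107.87 = 0.04695 mol; n(e⁻) = 0.04695 mol
Q = 0.04695 × 96485 / 0.947 = 4783 C
t = 4783 / 0.457 = 10470 s = 2.91 h

2.91 h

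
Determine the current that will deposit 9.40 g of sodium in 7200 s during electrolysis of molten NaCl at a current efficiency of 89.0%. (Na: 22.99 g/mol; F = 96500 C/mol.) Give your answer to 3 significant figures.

n(Na) = 9.40 / 22.99 = 0.4089 mol
Na⁺ + e⁻ → Na, so n(e⁻) = 0.4089 mol
Q = 0.4089 × 96500 / 0.890 = 44340 C
I = Q / t = 44340 / 7200 s = 6.16 A

6.16 A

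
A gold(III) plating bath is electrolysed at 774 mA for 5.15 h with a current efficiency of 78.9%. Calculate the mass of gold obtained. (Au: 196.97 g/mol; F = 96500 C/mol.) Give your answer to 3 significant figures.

Q = 0.774 × 18540 = 14350 C
n(e⁻) = 14350 / 96500 = 0.1487 mol
Au³⁺ + 3e⁻ → Au, so theoretical m(Au) = 0.04957 × 196.97 = 9.764 g
Actual mass = 78.9% × 9.764 = 7.70 g

7.70 g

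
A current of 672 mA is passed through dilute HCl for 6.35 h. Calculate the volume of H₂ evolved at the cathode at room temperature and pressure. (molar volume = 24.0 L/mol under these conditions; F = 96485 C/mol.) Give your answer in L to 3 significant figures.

Q = It = 0.672 × 22860 = 15360 C
Moles of electrons = 15360 / 96485 = 0.1592 mol
2H⁺ + 2e⁻ → H₂, so n(H₂) = 0.1592 / 2 = 0.07960 mol
V = 0.07960 × 24.0 = 1.910 L

1.91 L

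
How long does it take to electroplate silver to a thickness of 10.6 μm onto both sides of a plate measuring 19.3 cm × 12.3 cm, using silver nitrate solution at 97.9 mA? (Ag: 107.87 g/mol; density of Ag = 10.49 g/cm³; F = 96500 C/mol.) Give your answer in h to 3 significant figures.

Plated area = 2 × 19.3 × 12.3 = 474.8 cm²
Volume = 474.8 × 10.6×10⁻⁴ cm = 0.5033 cm³
m(Ag) = 0.5033 × 10.49 = 5.280 g
n(Ag) = 5.280 / 107.87 = 0.04895 mol; n(e⁻) = 0.04895 mol
Q = 0.04895 × 96500 = 4724 C
t = 4724 / 0.0979 = 48250 s = 13.4 h

13.4 h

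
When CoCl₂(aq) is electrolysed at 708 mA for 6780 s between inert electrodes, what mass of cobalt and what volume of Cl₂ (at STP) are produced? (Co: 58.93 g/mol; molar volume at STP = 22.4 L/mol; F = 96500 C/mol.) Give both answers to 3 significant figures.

Q = 0.708 × 6780 = 4800 C; n(e⁻) = 4800 / 96500 = 0.04974 mol
Cathode: Co²⁺ + 2e⁻ → Co → n(Co) = 0.04974/2 = 0.02487 mol → 1.47 g
Anode: 2Cl⁻ → Cl₂ + 2e⁻ → n(Cl₂) = 0.04974/2 = 0.02487 mol → 0.557 L

1.47 g Co; 0.557 L Cl₂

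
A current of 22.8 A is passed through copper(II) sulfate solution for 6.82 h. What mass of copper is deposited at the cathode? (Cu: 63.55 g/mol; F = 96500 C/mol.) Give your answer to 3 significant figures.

184 g

Q = 22.8 A × 24552 s = 5.598×10^5 C
n(e⁻) = Q/F = 5.598×10^5/96500 = 5.801 mol
Cu²⁺ + 2e⁻ → Cu, so n(Cu) = 5.801 / 2 = 2.901 mol
m = 2.901 × 63.55 = 184 g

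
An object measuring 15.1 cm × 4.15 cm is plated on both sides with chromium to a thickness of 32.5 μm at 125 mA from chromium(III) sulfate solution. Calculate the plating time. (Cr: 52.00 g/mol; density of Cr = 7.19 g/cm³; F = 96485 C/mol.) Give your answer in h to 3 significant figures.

36.2 h

Plated area = 2 × 15.1 × 4.15 = 125.3 cm²
Volume = 125.3 × 32.5×10⁻⁴ cm = 0.4072 cm³
m(Cr) = 0.4072 × 7.19 = 2.928 g
n(Cr) = 2.928 / 52.00 = 0.05631 mol; n(e⁻) = 3 × 0.05631 = 0.1689 mol
Q = 0.1689 × 96485 = 16300 C
t = 16300 / 0.125 = 1.304×10^5 s = 36.2 h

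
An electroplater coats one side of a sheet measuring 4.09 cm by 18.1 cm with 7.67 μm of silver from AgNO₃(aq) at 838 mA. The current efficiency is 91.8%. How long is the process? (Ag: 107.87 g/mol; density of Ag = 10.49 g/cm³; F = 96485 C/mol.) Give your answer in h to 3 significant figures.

Plated area = 4.09 × 18.1 = 74.03 cm²
Volume = 74.03 × 7.67×10⁻⁴ cm = 0.05678 cm³
m(Ag) = 0.05678 × 10.49 = 0.5956 g
n(Ag) = 0.5956 / 107.87 = 0.005521 mol; n(e⁻) = 0.005521 mol
Q = 0.005521 × 96485 / 0.918 = 580.3 C
t = 580.3 / 0.838 = 692.5 s = 0.192 h

0.192 h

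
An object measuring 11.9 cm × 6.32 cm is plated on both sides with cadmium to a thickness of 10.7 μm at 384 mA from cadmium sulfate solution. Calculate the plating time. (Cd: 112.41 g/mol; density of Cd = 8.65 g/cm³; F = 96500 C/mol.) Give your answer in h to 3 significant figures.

1.73 h

Plated area = 2 × 11.9 × 6.32 = 150.4 cm²
Volume = 150.4 × 10.7×10⁻⁴ cm = 0.1609 cm³
m(Cd) = 0.1609 × 8.65 = 1.392 g
n(Cd) = 1.392 / 112.41 = 0.01238 mol; n(e⁻) = 2 × 0.01238 = 0.02476 mol
Q = 0.02476 × 96500 = 2389 C
t = 2389 / 0.384 = 6221 s = 1.73 h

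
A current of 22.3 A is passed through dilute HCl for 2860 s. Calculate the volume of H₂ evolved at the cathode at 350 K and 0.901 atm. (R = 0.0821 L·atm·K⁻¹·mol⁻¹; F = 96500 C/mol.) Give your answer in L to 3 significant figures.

10.5 L

Q = 22.3 A × 2860 s = 63780 C
Moles of electrons = 63780 / 96500 = 0.6609 mol
2H⁺ + 2e⁻ → H₂, so n(H₂) = 0.6609 / 2 = 0.3305 mol
V = nRT/P = 0.3305 × 0.0821 × 350 / 0.901 = 10.54 L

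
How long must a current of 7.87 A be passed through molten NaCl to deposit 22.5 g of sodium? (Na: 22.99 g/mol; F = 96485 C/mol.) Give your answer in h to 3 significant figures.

3.33 h

n(Na) = 22.5 / 22.99 = 0.9787 mol
Na⁺ + e⁻ → Na, so n(e⁻) = 0.9787 mol
Q = 0.9787 × 96485 = 94430 C
t = Q / I = 94430 / 7.87 = 12000 s = 3.33 h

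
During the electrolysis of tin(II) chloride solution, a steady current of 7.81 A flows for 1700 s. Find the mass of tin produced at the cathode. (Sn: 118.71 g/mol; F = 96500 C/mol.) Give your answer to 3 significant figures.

Q = It = 7.81 × 1700 = 13280 C
Moles of electrons = 13280 / 96500 = 0.1376 mol
Sn²⁺ + 2e⁻ → Sn, so n(Sn) = 0.1376 / 2 = 0.06880 mol
m = 0.06880 × 118.71 = 8.17 g

8.17 g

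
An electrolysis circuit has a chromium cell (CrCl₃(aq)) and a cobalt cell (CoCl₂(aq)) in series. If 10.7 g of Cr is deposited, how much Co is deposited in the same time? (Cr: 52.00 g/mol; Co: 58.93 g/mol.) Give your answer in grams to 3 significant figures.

18.2 g

n(Cr) = 10.7 / 52.00 = 0.2058 mol
Cr³⁺ + 3e⁻ → Cr, so n(e⁻) = 3 × 0.2058 = 0.6174 mol
Same current for the same time ⇒ same n(e⁻) = 0.6174 mol in both cells.
Co²⁺ + 2e⁻ → Co, so n(Co) = 0.6174 / 2 = 0.3087 mol
m(Co) = 0.3087 × 58.93 = 18.2 g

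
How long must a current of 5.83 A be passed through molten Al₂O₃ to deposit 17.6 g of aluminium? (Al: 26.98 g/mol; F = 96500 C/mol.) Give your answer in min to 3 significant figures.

540 min

n(Al) = 17.6 / 26.98 = 0.6523 mol
Al³⁺ + 3e⁻ → Al, so n(e⁻) = 3 × 0.6523 = 1.957 mol
Q = 1.957 × 96500 = 1.889×10^5 C
t = Q / I = 1.889×10^5 / 5.83 = 32400 s = 540 min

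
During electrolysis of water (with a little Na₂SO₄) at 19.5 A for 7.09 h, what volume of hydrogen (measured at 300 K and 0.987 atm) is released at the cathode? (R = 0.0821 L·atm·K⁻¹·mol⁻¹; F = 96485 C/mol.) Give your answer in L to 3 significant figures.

Q = It = 19.5 × 25524 = 4.977×10^5 C
Moles of electrons = 4.977×10^5 / 96485 = 5.158 mol
2H⁺ + 2e⁻ → H₂, so n(H₂) = 5.158 / 2 = 2.579 mol
V = nRT/P = 2.579 × 0.0821 × 300 / 0.987 = 64.36 L

64.4 L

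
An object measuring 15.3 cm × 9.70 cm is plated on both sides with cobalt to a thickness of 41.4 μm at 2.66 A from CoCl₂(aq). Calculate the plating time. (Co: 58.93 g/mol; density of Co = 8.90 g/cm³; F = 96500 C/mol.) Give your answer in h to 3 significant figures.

Plated area = 2 × 15.3 × 9.70 = 296.8 cm²
Volume = 296.8 × 41.4×10⁻⁴ cm = 1.229 cm³
m(Co) = 1.229 × 8.90 = 10.94 g
n(Co) = 10.94 / 58.93 = 0.1856 mol; n(e⁻) = 2 × 0.1856 = 0.3712 mol
Q = 0.3712 × 96500 = 35820 C
t = 35820 / 2.66 = 13470 s = 3.74 h

3.74 h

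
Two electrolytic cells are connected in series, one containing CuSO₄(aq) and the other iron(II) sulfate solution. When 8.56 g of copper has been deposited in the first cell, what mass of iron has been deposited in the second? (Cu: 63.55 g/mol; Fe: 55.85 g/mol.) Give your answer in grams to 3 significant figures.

n(Cu) = 8.56 / 63.55 = 0.1347 mol
Cu²⁺ + 2e⁻ → Cu, so n(e⁻) = 2 × 0.1347 = 0.2694 mol
Since the cells are in series, n(e⁻) in the Fe cell is also 0.2694 mol.
Fe²⁺ + 2e⁻ → Fe, so n(Fe) = 0.2694 / 2 = 0.1347 mol
m(Fe) = 0.1347 × 55.85 = 7.52 g

7.52 g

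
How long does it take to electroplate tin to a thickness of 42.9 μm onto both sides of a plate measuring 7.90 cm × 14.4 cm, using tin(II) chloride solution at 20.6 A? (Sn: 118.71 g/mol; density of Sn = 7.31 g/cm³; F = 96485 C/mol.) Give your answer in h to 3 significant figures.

0.156 h

Plated area = 2 × 7.90 × 14.4 = 227.5 cm²
Volume = 227.5 × 42.9×10⁻⁴ cm = 0.9760 cm³
m(Sn) = 0.9760 × 7.31 = 7.135 g
n(Sn) = 7.135 / 118.71 = 0.06010 mol; n(e⁻) = 2 × 0.06010 = 0.1202 mol
Q = 0.1202 × 96485 = 11600 C
t = 11600 / 20.6 = 563.1 s = 0.156 h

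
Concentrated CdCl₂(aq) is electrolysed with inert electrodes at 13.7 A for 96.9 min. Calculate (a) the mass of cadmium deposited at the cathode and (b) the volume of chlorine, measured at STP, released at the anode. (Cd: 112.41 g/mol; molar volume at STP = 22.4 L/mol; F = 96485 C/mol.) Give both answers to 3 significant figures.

46.4 g Cd; 9.25 L Cl₂

Q = 13.7 × 5814 = 79650 C; n(e⁻) = 79650 / 96485 = 0.8255 mol
Cathode: Cd²⁺ + 2e⁻ → Cd → n(Cd) = 0.8255/2 = 0.4128 mol → 46.4 g
Anode: 2Cl⁻ → Cl₂ + 2e⁻ → n(Cl₂) = 0.8255/2 = 0.4128 mol → 9.25 L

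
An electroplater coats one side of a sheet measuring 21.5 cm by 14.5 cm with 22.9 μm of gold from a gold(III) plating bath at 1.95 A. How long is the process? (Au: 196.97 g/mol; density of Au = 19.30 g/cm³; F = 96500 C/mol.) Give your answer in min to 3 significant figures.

173 min

Plated area = 21.5 × 14.5 = 311.8 cm²
Volume = 311.8 × 22.9×10⁻⁴ cm = 0.7140 cm³
m(Au) = 0.7140 × 19.30 = 13.78 g
n(Au) = 13.78 / 196.97 = 0.06996 mol; n(e⁻) = 3 × 0.06996 = 0.2099 mol
Q = 0.2099 × 96500 = 20260 C
t = 20260 / 1.95 = 10390 s = 173 min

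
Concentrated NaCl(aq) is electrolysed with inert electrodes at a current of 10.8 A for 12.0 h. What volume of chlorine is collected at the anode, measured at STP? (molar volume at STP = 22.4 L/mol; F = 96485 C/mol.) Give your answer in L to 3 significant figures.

54.2 L

Q = 10.8 A × 43200 s = 4.666×10^5 C
n(e⁻) = 4.666×10^5 / 96485 = 4.836 mol
2Cl⁻ → Cl₂ + 2e⁻, so n(Cl₂) = 4.836 / 2 = 2.418 mol
V = 2.418 × 22.4 = 54.16 L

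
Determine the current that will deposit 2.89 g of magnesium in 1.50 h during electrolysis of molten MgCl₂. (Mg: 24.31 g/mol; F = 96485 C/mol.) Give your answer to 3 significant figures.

n(Mg) = 2.89 / 24.31 = 0.1189 mol
Mg²⁺ + 2e⁻ → Mg, so n(e⁻) = 2 × 0.1189 = 0.2378 mol
Q = 0.2378 × 96485 = 22940 C
I = Q / t = 22940 / 5400 s = 4.25 A

4.25 A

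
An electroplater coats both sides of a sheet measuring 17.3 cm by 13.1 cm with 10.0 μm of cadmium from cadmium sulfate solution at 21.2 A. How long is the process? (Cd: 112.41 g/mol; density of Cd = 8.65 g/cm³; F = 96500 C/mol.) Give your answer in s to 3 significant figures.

318 s

Plated area = 2 × 17.3 × 13.1 = 453.3 cm²
Volume = 453.3 × 10.0×10⁻⁴ cm = 0.4533 cm³
m(Cd) = 0.4533 × 8.65 = 3.921 g
n(Cd) = 3.921 / 112.41 = 0.03488 mol; n(e⁻) = 2 × 0.03488 = 0.06976 mol
Q = 0.06976 × 96500 = 6732 C
t = 6732 / 21.2 = 317.5 s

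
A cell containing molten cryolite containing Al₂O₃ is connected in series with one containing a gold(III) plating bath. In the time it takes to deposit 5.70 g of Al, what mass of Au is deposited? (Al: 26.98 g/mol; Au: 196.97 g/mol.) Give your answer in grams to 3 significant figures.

n(Al) = 5.70 / 26.98 = 0.2113 mol
Al³⁺ + 3e⁻ → Al, so n(e⁻) = 3 × 0.2113 = 0.6339 mol
In series, the same 0.6339 mol of electrons flows through the second cell.
Au³⁺ + 3e⁻ → Au, so n(Au) = 0.6339 / 3 = 0.2113 mol
m(Au) = 0.2113 × 196.97 = 41.6 g

41.6 g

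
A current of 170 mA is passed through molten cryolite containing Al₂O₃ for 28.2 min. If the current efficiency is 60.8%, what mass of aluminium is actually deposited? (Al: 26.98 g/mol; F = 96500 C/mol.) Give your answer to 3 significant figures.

0.0163 g

Q = 0.170 × 1692 = 287.6 C
n(e⁻) = 287.6 / 96500 = 0.002980 mol
Al³⁺ + 3e⁻ → Al, so theoretical m(Al) = 9.933×10^-4 × 26.98 = 0.02680 g
Actual mass = 60.8% × 0.02680 = 0.0163 g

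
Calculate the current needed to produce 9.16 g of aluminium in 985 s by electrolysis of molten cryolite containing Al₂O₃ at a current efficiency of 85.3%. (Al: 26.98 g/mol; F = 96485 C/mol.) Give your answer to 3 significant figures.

n(Al) = 9.16 / 26.98 = 0.3395 mol
Al³⁺ + 3e⁻ → Al, so n(e⁻) = 3 × 0.3395 = 1.019 mol
Q = 1.019 × 96485 / 0.853 = 1.153×10^5 C
I = Q / t = 1.153×10^5 / 985 s = 117 A

117 A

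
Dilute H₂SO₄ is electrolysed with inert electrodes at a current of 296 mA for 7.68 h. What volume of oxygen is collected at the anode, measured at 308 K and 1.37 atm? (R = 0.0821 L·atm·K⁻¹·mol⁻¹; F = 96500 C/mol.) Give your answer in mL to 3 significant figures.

391 mL

Charge passed = 0.296 × 27648 = 8184 C
Moles of electrons = 8184 / 96500 = 0.08481 mol
2H₂O → O₂ + 4H⁺ + 4e⁻, so n(O₂) = 0.08481 / 4 = 0.02120 mol
V = nRT/P = 0.02120 × 0.0821 × 308 / 1.37 = 0.3913 L
= 391 mL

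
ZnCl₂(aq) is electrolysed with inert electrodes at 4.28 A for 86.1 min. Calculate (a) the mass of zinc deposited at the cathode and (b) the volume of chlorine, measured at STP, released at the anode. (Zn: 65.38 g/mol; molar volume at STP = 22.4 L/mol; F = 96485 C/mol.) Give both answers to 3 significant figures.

7.49 g Zn; 2.57 L Cl₂

Q = 4.28 × 5166 = 22110 C; n(e⁻) = 22110 / 96485 = 0.2292 mol
Cathode: Zn²⁺ + 2e⁻ → Zn → n(Zn) = 0.2292/2 = 0.1146 mol → 7.49 g
Anode: 2Cl⁻ → Cl₂ + 2e⁻ → n(Cl₂) = 0.2292/2 = 0.1146 mol → 2.57 L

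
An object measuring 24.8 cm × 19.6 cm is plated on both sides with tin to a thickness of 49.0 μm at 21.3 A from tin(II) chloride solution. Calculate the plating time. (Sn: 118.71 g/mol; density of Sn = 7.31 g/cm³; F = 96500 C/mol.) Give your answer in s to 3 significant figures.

2660 s

Plated area = 2 × 24.8 × 19.6 = 972.2 cm²
Volume = 972.2 × 49.0×10⁻⁴ cm = 4.764 cm³
m(Sn) = 4.764 × 7.31 = 34.82 g
n(Sn) = 34.82 / 118.71 = 0.2933 mol; n(e⁻) = 2 × 0.2933 = 0.5866 mol
Q = 0.5866 × 96500 = 56610 C
t = 56610 / 21.3 = 2658 s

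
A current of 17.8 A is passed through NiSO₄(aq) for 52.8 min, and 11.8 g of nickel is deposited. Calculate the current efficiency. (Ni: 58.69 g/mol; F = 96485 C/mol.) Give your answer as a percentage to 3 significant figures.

Q = 17.8 × 3168 = 56390 C
n(e⁻) = 56390 / 96485 = 0.5844 mol
Ni²⁺ + 2e⁻ → Ni, so theoretical n(Ni) = 0.2922 mol → 17.15 g
Efficiency = 11.8 / 17.15 = 0.6880 = 68.8%

68.8%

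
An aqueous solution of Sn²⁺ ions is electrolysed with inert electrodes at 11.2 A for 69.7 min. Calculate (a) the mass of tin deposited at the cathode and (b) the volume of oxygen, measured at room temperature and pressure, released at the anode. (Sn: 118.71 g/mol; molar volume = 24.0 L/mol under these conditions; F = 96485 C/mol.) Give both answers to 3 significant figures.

Q = 11.2 × 4182 = 46840 C; n(e⁻) = 46840 / 96485 = 0.4855 mol
Cathode: Sn²⁺ + 2e⁻ → Sn → n(Sn) = 0.4855/2 = 0.2428 mol → 28.8 g
Anode: 2H₂O → O₂ + 4H⁺ + 4e⁻ → n(O₂) = 0.4855/4 = 0.1214 mol → 2.91 L

28.8 g Sn; 2.91 L O₂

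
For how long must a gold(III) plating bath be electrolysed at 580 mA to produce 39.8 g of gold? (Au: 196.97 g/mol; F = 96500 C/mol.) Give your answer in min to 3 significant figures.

1680 min

n(Au) = 39.8 / 196.97 = 0.2021 mol
Au³⁺ + 3e⁻ → Au, so n(e⁻) = 3 × 0.2021 = 0.6063 mol
Q = 0.6063 × 96500 = 58510 C
t = Q / I = 58510 / 0.580 = 1.009×10^5 s = 1680 min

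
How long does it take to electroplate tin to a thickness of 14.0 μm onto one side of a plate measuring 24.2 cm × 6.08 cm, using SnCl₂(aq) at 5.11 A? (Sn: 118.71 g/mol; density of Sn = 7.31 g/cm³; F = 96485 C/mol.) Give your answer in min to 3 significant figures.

Plated area = 24.2 × 6.08 = 147.1 cm²
Volume = 147.1 × 14.0×10⁻⁴ cm = 0.2059 cm³
m(Sn) = 0.2059 × 7.31 = 1.505 g
n(Sn) = 1.505 / 118.71 = 0.01268 mol; n(e⁻) = 2 × 0.01268 = 0.02536 mol
Q = 0.02536 × 96485 = 2447 C
t = 2447 / 5.11 = 478.9 s = 7.98 min

7.98 min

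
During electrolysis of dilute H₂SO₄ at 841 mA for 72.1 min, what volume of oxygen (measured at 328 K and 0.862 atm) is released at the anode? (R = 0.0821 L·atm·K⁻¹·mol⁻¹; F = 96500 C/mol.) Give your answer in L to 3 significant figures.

0.294 L

Q = It = 0.841 × 4326 = 3638 C
n(e⁻) = 3638 / 96500 = 0.03770 mol
2H₂O → O₂ + 4H⁺ + 4e⁻, so n(O₂) = 0.03770 / 4 = 0.009425 mol
V = nRT/P = 0.009425 × 0.0821 × 328 / 0.862 = 0.2944 L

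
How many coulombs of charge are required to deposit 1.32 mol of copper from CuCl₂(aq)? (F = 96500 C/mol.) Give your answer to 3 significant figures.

Cu²⁺ + 2e⁻ → Cu, so n(e⁻) = 2 × 1.32 = 2.640 mol
Q = 2.640 × 96500 = 2.548×10^5 C

2.55×10^5 C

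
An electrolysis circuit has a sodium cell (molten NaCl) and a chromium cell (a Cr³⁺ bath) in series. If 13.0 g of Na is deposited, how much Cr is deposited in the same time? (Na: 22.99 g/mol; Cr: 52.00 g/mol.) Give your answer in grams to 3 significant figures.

n(Na) = 13.0 / 22.99 = 0.5655 mol
Na⁺ + e⁻ → Na, so n(e⁻) = 0.5655 mol
Same current for the same time ⇒ same n(e⁻) = 0.5655 mol in both cells.
Cr³⁺ + 3e⁻ → Cr, so n(Cr) = 0.5655 / 3 = 0.1885 mol
m(Cr) = 0.1885 × 52.00 = 9.80 g

9.80 g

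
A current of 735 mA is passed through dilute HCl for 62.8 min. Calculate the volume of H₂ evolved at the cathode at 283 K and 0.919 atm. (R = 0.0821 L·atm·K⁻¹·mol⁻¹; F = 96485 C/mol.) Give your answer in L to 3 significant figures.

0.363 L

Q = It = 0.735 × 3768 = 2769 C
Moles of electrons = 2769 / 96485 = 0.02870 mol
2H⁺ + 2e⁻ → H₂, so n(H₂) = 0.02870 / 2 = 0.01435 mol
V = nRT/P = 0.01435 × 0.0821 × 283 / 0.919 = 0.3628 L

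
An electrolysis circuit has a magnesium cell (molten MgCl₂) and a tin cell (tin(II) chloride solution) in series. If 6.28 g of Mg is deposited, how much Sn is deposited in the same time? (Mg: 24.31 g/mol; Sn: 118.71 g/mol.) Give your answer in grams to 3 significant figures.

n(Mg) = 6.28 / 24.31 = 0.2583 mol
Mg²⁺ + 2e⁻ → Mg, so n(e⁻) = 2 × 0.2583 = 0.5166 mol
Same current for the same time ⇒ same n(e⁻) = 0.5166 mol in both cells.
Sn²⁺ + 2e⁻ → Sn, so n(Sn) = 0.5166 / 2 = 0.2583 mol
m(Sn) = 0.2583 × 118.71 = 30.7 g

30.7 g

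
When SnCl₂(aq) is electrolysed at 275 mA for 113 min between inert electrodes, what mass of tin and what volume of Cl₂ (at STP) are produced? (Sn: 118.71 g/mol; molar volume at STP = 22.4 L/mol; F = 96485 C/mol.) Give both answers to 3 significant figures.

1.15 g Sn; 0.216 L Cl₂

Q = 0.275 × 6780 = 1865 C; n(e⁻) = 1865 / 96485 = 0.01933 mol
Cathode: Sn²⁺ + 2e⁻ → Sn → n(Sn) = 0.01933/2 = 0.009665 mol → 1.15 g
Anode: 2Cl⁻ → Cl₂ + 2e⁻ → n(Cl₂) = 0.01933/2 = 0.009665 mol → 0.216 L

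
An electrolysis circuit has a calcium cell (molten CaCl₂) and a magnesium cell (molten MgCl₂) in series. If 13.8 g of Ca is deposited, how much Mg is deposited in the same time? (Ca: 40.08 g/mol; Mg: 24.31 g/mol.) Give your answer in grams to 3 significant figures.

n(Ca) = 13.8 / 40.08 = 0.3443 mol
Ca²⁺ + 2e⁻ → Ca, so n(e⁻) = 2 × 0.3443 = 0.6886 mol
Same current for the same time ⇒ same n(e⁻) = 0.6886 mol in both cells.
Mg²⁺ + 2e⁻ → Mg, so n(Mg) = 0.6886 / 2 = 0.3443 mol
m(Mg) = 0.3443 × 24.31 = 8.37 g

8.37 g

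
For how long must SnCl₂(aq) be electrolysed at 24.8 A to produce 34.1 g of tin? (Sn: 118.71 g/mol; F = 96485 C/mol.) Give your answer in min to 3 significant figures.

n(Sn) = 34.1 / 118.71 = 0.2873 mol
Sn²⁺ + 2e⁻ → Sn, so n(e⁻) = 2 × 0.2873 = 0.5746 mol
Q = 0.5746 × 96485 = 55440 C
t = Q / I = 55440 / 24.8 = 2235 s = 37.3 min

37.3 min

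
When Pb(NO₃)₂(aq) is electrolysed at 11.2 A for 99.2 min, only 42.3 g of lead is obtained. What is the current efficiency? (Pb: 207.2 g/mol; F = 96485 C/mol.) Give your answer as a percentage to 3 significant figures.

59.1%

Q = 11.2 × 5952 = 66660 C
n(e⁻) = 66660 / 96485 = 0.6909 mol
Pb²⁺ + 2e⁻ → Pb, so theoretical n(Pb) = 0.3455 mol → 71.59 g
Efficiency = 42.3 / 71.59 = 0.5909 = 59.1%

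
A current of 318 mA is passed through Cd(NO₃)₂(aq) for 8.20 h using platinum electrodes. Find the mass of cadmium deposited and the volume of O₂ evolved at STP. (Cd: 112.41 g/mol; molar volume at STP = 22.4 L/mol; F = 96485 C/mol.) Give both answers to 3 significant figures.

5.47 g Cd; 0.545 L O₂

Q = 0.318 × 29520 = 9387 C; n(e⁻) = 9387 / 96485 = 0.09729 mol
Cathode: Cd²⁺ + 2e⁻ → Cd → n(Cd) = 0.09729/2 = 0.04865 mol → 5.47 g
Anode: 2H₂O → O₂ + 4H⁺ + 4e⁻ → n(O₂) = 0.09729/4 = 0.02432 mol → 0.545 L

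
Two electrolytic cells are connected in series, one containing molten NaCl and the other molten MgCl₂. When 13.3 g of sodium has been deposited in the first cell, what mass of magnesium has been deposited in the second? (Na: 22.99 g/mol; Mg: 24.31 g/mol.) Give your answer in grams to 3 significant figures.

n(Na) = 13.3 / 22.99 = 0.5785 mol
Na⁺ + e⁻ → Na, so n(e⁻) = 0.5785 mol
Same current for the same time ⇒ same n(e⁻) = 0.5785 mol in both cells.
Mg²⁺ + 2e⁻ → Mg, so n(Mg) = 0.5785 / 2 = 0.2893 mol
m(Mg) = 0.2893 × 24.31 = 7.03 g

7.03 g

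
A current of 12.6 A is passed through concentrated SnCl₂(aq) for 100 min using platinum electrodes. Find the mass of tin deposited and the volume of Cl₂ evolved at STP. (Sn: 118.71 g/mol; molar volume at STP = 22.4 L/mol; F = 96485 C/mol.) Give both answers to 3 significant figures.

Q = 12.6 × 6000 = 75600 C; n(e⁻) = 75600 / 96485 = 0.7835 mol
Cathode: Sn²⁺ + 2e⁻ → Sn → n(Sn) = 0.7835/2 = 0.3918 mol → 46.5 g
Anode: 2Cl⁻ → Cl₂ + 2e⁻ → n(Cl₂) = 0.7835/2 = 0.3918 mol → 8.78 L

46.5 g Sn; 8.78 L Cl₂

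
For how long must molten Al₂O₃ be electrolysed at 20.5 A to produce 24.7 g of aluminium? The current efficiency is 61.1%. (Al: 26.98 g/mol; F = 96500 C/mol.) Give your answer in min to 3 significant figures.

n(Al) = 24.7 / 26.98 = 0.9155 mol
Al³⁺ + 3e⁻ → Al, so n(e⁻) = 3 × 0.9155 = 2.747 mol
Q = 2.747 × 96500 / 0.611 = 4.339×10^5 C
t = Q / I = 4.339×10^5 / 20.5 = 21170 s = 353 min

353 min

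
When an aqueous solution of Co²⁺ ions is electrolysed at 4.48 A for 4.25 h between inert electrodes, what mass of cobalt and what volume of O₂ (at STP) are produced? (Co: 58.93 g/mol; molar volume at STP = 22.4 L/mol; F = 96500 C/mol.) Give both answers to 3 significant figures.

20.9 g Co; 3.98 L O₂

Q = 4.48 × 15300 = 68540 C; n(e⁻) = 68540 / 96500 = 0.7103 mol
Cathode: Co²⁺ + 2e⁻ → Co → n(Co) = 0.7103/2 = 0.3552 mol → 20.9 g
Anode: 2H₂O → O₂ + 4H⁺ + 4e⁻ → n(O₂) = 0.7103/4 = 0.1776 mol → 3.98 L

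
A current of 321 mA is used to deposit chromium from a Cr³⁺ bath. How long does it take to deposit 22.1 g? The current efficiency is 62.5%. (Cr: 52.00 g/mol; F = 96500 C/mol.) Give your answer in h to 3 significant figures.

n(Cr) = 22.1 / 52.00 = 0.4250 mol
Cr³⁺ + 3e⁻ → Cr, so n(e⁻) = 3 × 0.4250 = 1.275 mol
Q = 1.275 × 96500 / 0.625 = 1.969×10^5 C
t = Q / I = 1.969×10^5 / 0.321 = 6.134×10^5 s = 170 h

170 h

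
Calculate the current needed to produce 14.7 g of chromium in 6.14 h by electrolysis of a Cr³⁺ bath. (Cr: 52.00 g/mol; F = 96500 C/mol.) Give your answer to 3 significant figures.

n(Cr) = 14.7 / 52.00 = 0.2827 mol
Cr³⁺ + 3e⁻ → Cr, so n(e⁻) = 3 × 0.2827 = 0.8481 mol
Q = 0.8481 × 96500 = 81840 C
I = Q / t = 81840 / 22104 s = 3.70 A

3.70 A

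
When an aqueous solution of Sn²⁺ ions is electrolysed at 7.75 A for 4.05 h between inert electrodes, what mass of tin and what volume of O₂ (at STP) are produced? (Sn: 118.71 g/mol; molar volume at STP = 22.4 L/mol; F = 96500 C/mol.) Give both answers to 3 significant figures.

69.5 g Sn; 6.56 L O₂

Q = 7.75 × 14580 = 1.130×10^5 C; n(e⁻) = 1.130×10^5 / 96500 = 1.171 mol
Cathode: Sn²⁺ + 2e⁻ → Sn → n(Sn) = 1.171/2 = 0.5855 mol → 69.5 g
Anode: 2H₂O → O₂ + 4H⁺ + 4e⁻ → n(O₂) = 1.171/4 = 0.2928 mol → 6.56 L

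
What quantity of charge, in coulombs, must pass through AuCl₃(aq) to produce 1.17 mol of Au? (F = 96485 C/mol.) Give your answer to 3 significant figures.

Au³⁺ + 3e⁻ → Au, so n(e⁻) = 3 × 1.17 = 3.510 mol
Q = 3.510 × 96485 = 3.387×10^5 C

3.39×10^5 C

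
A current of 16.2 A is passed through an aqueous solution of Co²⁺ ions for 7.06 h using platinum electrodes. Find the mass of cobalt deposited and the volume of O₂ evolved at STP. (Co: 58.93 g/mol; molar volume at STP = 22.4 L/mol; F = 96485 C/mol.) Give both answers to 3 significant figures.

Q = 16.2 × 25416 = 4.117×10^5 C; n(e⁻) = 4.117×10^5 / 96485 = 4.267 mol
Cathode: Co²⁺ + 2e⁻ → Co → n(Co) = 4.267/2 = 2.134 mol → 126 g
Anode: 2H₂O → O₂ + 4H⁺ + 4e⁻ → n(O₂) = 4.267/4 = 1.067 mol → 23.9 L

126 g Co; 23.9 L O₂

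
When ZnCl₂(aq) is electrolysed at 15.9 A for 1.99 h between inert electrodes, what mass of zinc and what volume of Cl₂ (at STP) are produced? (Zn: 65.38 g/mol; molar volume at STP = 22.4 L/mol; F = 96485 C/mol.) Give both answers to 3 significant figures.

Q = 15.9 × 7164 = 1.139×10^5 C; n(e⁻) = 1.139×10^5 / 96485 = 1.180 mol
Cathode: Zn²⁺ + 2e⁻ → Zn → n(Zn) = 1.180/2 = 0.5900 mol → 38.6 g
Anode: 2Cl⁻ → Cl₂ + 2e⁻ → n(Cl₂) = 1.180/2 = 0.5900 mol → 13.2 L

38.6 g Zn; 13.2 L Cl₂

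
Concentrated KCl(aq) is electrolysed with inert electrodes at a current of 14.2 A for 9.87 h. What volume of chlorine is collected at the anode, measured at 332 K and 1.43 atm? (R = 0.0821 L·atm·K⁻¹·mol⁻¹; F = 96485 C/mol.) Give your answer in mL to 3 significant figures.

Q = It = 14.2 × 35532 = 5.046×10^5 C
Moles of electrons = 5.046×10^5 / 96485 = 5.230 mol
2Cl⁻ → Cl₂ + 2e⁻, so n(Cl₂) = 5.230 / 2 = 2.615 mol
V = nRT/P = 2.615 × 0.0821 × 332 / 1.43 = 49.84 L
= 49800 mL

49800 mL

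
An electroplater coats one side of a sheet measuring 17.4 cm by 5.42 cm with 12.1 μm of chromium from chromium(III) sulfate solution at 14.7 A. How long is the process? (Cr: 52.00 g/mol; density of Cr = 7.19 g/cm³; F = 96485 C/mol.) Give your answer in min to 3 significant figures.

5.18 min

Plated area = 17.4 × 5.42 = 94.31 cm²
Volume = 94.31 × 12.1×10⁻⁴ cm = 0.1141 cm³
m(Cr) = 0.1141 × 7.19 = 0.8204 g
n(Cr) = 0.8204 / 52.00 = 0.01578 mol; n(e⁻) = 3 × 0.01578 = 0.04734 mol
Q = 0.04734 × 96485 = 4568 C
t = 4568 / 14.7 = 310.7 s = 5.18 min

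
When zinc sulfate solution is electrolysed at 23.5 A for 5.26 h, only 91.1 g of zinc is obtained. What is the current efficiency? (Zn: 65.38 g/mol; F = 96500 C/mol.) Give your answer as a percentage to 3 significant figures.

60.4%

Q = 23.5 × 18936 = 4.450×10^5 C
n(e⁻) = 4.450×10^5 / 96500 = 4.611 mol
Zn²⁺ + 2e⁻ → Zn, so theoretical n(Zn) = 2.306 mol → 150.8 g
Efficiency = 91.1 / 150.8 = 0.6041 = 60.4%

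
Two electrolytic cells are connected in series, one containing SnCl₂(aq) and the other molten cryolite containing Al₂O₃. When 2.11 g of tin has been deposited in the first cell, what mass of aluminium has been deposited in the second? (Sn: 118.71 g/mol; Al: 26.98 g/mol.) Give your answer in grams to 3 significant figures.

n(Sn) = 2.11 / 118.71 = 0.01777 mol
Sn²⁺ + 2e⁻ → Sn, so n(e⁻) = 2 × 0.01777 = 0.03554 mol
In series, the same 0.03554 mol of electrons flows through the second cell.
Al³⁺ + 3e⁻ → Al, so n(Al) = 0.03554 / 3 = 0.01185 mol
m(Al) = 0.01185 × 26.98 = 0.320 g

0.320 g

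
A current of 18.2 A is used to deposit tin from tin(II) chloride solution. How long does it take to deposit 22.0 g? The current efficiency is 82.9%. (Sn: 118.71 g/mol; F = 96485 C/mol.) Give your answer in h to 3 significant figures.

n(Sn) = 22.0 / 118.71 = 0.1853 mol
Sn²⁺ + 2e⁻ → Sn, so n(e⁻) = 2 × 0.1853 = 0.3706 mol
Q = 0.3706 × 96485 / 0.829 = 43130 C
t = Q / I = 43130 / 18.2 = 2370 s = 0.658 h

0.658 h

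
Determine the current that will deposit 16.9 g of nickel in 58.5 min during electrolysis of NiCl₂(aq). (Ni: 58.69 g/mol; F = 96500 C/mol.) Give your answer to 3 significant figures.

n(Ni) = 16.9 / 58.69 = 0.2880 mol
Ni²⁺ + 2e⁻ → Ni, so n(e⁻) = 2 × 0.2880 = 0.5760 mol
Q = 0.5760 × 96500 = 55580 C
I = Q / t = 55580 / 3510 s = 15.8 A

15.8 A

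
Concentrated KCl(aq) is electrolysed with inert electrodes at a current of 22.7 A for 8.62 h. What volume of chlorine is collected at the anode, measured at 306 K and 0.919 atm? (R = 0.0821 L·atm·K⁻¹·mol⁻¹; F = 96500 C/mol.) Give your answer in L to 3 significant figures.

Q = It = 22.7 × 31032 = 7.044×10^5 C
Moles of electrons = 7.044×10^5 / 96500 = 7.299 mol
2Cl⁻ → Cl₂ + 2e⁻, so n(Cl₂) = 7.299 / 2 = 3.650 mol
V = nRT/P = 3.650 × 0.0821 × 306 / 0.919 = 99.78 L

99.8 L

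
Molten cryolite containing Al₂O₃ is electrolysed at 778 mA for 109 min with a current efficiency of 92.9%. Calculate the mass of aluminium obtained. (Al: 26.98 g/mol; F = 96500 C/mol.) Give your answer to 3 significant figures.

0.441 g

Q = 0.778 × 6540 = 5088 C
n(e⁻) = 5088 / 96500 = 0.05273 mol
Al³⁺ + 3e⁻ → Al, so theoretical m(Al) = 0.01758 × 26.98 = 0.4743 g
Actual mass = 92.9% × 0.4743 = 0.441 g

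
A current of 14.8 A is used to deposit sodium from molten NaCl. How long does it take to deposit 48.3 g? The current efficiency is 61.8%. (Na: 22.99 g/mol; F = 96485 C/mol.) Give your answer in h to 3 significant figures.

6.16 h

n(Na) = 48.3 / 22.99 = 2.101 mol
Na⁺ + e⁻ → Na, so n(e⁻) = 2.101 mol
Q = 2.101 × 96485 / 0.618 = 3.280×10^5 C
t = Q / I = 3.280×10^5 / 14.8 = 22160 s = 6.16 h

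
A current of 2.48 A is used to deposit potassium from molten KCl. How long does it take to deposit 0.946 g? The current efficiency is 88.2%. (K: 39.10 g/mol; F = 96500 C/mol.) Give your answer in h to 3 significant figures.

0.296 h

n(K) = 0.946 / 39.10 = 0.02419 mol
K⁺ + e⁻ → K, so n(e⁻) = 0.02419 mol
Q = 0.02419 × 96500 / 0.882 = 2647 C
t = Q / I = 2647 / 2.48 = 1067 s = 0.296 h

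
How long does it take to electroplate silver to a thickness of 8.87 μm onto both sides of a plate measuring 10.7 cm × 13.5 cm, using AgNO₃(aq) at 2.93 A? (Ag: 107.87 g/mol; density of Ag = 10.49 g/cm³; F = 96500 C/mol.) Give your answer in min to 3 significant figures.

13.7 min

Plated area = 2 × 10.7 × 13.5 = 288.9 cm²
Volume = 288.9 × 8.87×10⁻⁴ cm = 0.2563 cm³
m(Ag) = 0.2563 × 10.49 = 2.689 g
n(Ag) = 2.689 / 107.87 = 0.02493 mol; n(e⁻) = 0.02493 mol
Q = 0.02493 × 96500 = 2406 C
t = 2406 / 2.93 = 821.2 s = 13.7 min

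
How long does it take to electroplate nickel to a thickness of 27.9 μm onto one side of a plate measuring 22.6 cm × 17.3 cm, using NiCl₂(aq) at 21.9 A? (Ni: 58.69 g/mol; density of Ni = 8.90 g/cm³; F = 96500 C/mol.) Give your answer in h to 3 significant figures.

Plated area = 22.6 × 17.3 = 391.0 cm²
Volume = 391.0 × 27.9×10⁻⁴ cm = 1.091 cm³
m(Ni) = 1.091 × 8.90 = 9.710 g
n(Ni) = 9.710 / 58.69 = 0.1654 mol; n(e⁻) = 2 × 0.1654 = 0.3308 mol
Q = 0.3308 × 96500 = 31920 C
t = 31920 / 21.9 = 1458 s = 0.405 h

0.405 h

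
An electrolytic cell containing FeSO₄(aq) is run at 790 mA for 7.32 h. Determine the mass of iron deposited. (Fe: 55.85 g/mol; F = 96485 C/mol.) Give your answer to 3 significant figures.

6.03 g

Q = 0.790 A × 26352 s = 20820 C
Moles of electrons = 20820 / 96485 = 0.2158 mol
Fe²⁺ + 2e⁻ → Fe, so n(Fe) = 0.2158 / 2 = 0.1079 mol
m = 0.1079 × 55.85 = 6.03 g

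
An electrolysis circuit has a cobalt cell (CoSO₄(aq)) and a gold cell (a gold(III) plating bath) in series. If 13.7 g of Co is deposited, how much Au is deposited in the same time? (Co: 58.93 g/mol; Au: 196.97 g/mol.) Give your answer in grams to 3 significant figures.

n(Co) = 13.7 / 58.93 = 0.2325 mol
Co²⁺ + 2e⁻ → Co, so n(e⁻) = 2 × 0.2325 = 0.4650 mol
Same current for the same time ⇒ same n(e⁻) = 0.4650 mol in both cells.
Au³⁺ + 3e⁻ → Au, so n(Au) = 0.4650 / 3 = 0.1550 mol
m(Au) = 0.1550 × 196.97 = 30.5 g

30.5 g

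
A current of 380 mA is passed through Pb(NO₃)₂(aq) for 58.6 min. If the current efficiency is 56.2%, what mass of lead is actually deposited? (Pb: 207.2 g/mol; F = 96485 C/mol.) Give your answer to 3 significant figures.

0.806 g

Q = 0.380 × 3516 = 1336 C
n(e⁻) = 1336 / 96485 = 0.01385 mol
Pb²⁺ + 2e⁻ → Pb, so theoretical m(Pb) = 0.006925 × 207.2 = 1.435 g
Actual mass = 56.2% × 1.435 = 0.806 g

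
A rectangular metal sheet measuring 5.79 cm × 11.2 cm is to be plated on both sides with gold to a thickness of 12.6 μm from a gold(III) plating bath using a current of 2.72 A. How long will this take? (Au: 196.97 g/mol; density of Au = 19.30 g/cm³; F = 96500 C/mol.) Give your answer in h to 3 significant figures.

0.473 h

Plated area = 2 × 5.79 × 11.2 = 129.7 cm²
Volume = 129.7 × 12.6×10⁻⁴ cm = 0.1634 cm³
m(Au) = 0.1634 × 19.30 = 3.154 g
n(Au) = 3.154 / 196.97 = 0.01601 mol; n(e⁻) = 3 × 0.01601 = 0.04803 mol
Q = 0.04803 × 96500 = 4635 C
t = 4635 / 2.72 = 1704 s = 0.473 h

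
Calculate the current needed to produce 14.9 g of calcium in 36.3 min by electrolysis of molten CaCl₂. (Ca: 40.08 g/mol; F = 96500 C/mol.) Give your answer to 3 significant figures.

n(Ca) = 14.9 / 40.08 = 0.3718 mol
Ca²⁺ + 2e⁻ → Ca, so n(e⁻) = 2 × 0.3718 = 0.7436 mol
Q = 0.7436 × 96500 = 71760 C
I = Q / t = 71760 / 2178 s = 32.9 A

32.9 A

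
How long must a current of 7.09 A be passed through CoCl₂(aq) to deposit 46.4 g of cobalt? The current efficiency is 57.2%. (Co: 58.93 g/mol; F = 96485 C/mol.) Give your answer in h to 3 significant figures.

n(Co) = 46.4 / 58.93 = 0.7874 mol
Co²⁺ + 2e⁻ → Co, so n(e⁻) = 2 × 0.7874 = 1.575 mol
Q = 1.575 × 96485 / 0.572 = 2.657×10^5 C
t = Q / I = 2.657×10^5 / 7.09 = 37480 s = 10.4 h

10.4 h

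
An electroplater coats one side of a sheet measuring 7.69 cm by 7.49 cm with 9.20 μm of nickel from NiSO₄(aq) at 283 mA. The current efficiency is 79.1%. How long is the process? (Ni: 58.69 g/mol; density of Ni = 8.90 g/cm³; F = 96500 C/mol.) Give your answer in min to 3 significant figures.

Plated area = 7.69 × 7.49 = 57.60 cm²
Volume = 57.60 × 9.20×10⁻⁴ cm = 0.05299 cm³
m(Ni) = 0.05299 × 8.90 = 0.4716 g
n(Ni) = 0.4716 / 58.69 = 0.008035 mol; n(e⁻) = 2 × 0.008035 = 0.01607 mol
Q = 0.01607 × 96500 / 0.791 = 1960 C
t = 1960 / 0.283 = 6926 s = 115 min

115 min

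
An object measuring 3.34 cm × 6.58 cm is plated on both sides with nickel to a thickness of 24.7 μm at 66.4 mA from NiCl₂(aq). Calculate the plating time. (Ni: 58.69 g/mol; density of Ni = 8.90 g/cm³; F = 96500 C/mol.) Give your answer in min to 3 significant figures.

Plated area = 2 × 3.34 × 6.58 = 43.95 cm²
Volume = 43.95 × 24.7×10⁻⁴ cm = 0.1086 cm³
m(Ni) = 0.1086 × 8.90 = 0.9665 g
n(Ni) = 0.9665 / 58.69 = 0.01647 mol; n(e⁻) = 2 × 0.01647 = 0.03294 mol
Q = 0.03294 × 96500 = 3179 C
t = 3179 / 0.0664 = 47880 s = 798 min

798 min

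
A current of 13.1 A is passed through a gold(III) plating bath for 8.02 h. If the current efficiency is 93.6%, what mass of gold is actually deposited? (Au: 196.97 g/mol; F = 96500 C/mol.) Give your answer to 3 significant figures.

241 g

Q = 13.1 × 28872 = 3.782×10^5 C
n(e⁻) = 3.782×10^5 / 96500 = 3.919 mol
Au³⁺ + 3e⁻ → Au, so theoretical m(Au) = 1.306 × 196.97 = 257.2 g
Actual mass = 93.6% × 257.2 = 241 g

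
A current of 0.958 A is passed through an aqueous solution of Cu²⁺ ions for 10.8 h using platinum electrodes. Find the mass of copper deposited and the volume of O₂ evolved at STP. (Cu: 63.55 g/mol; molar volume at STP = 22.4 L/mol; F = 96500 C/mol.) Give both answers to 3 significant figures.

Q = 0.958 × 38880 = 37250 C; n(e⁻) = 37250 / 96500 = 0.3860 mol
Cathode: Cu²⁺ + 2e⁻ → Cu → n(Cu) = 0.3860/2 = 0.1930 mol → 12.3 g
Anode: 2H₂O → O₂ + 4H⁺ + 4e⁻ → n(O₂) = 0.3860/4 = 0.09650 mol → 2.16 L

12.3 g Cu; 2.16 L O₂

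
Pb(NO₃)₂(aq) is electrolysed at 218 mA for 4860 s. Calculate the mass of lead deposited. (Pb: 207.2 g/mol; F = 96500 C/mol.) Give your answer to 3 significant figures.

Charge passed = 0.218 × 4860 = 1059 C
n(e⁻) = 1059 / 96500 = 0.01097 mol
Pb²⁺ + 2e⁻ → Pb, so n(Pb) = 0.01097 / 2 = 0.005485 mol
m = 0.005485 × 207.2 = 1.14 g

1.14 g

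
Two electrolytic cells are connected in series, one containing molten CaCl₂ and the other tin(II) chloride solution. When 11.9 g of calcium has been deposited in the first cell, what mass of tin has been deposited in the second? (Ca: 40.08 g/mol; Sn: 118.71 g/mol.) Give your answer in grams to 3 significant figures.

n(Ca) = 11.9 / 40.08 = 0.2969 mol
Ca²⁺ + 2e⁻ → Ca, so n(e⁻) = 2 × 0.2969 = 0.5938 mol
Since the cells are in series, n(e⁻) in the Sn cell is also 0.5938 mol.
Sn²⁺ + 2e⁻ → Sn, so n(Sn) = 0.5938 / 2 = 0.2969 mol
m(Sn) = 0.2969 × 118.71 = 35.2 g

35.2 g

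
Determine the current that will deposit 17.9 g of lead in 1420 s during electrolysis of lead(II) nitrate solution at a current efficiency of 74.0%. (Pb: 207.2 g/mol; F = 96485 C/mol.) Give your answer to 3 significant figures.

n(Pb) = 17.9 / 207.2 = 0.08639 mol
Pb²⁺ + 2e⁻ → Pb, so n(e⁻) = 2 × 0.08639 = 0.1728 mol
Q = 0.1728 × 96485 / 0.740 = 22530 C
I = Q / t = 22530 / 1420 s = 15.9 A

15.9 A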